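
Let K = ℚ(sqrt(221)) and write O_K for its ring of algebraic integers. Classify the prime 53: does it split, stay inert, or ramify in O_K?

53 splits in O_K

d = 221 ≡ 1 (mod 4), so O_K = ℤ[(1+√221)/2] and disc(K) = d = 221.
Since gcd(53, 221) = 1 the prime 53 does not ramify.
Euler's criterion: 221^26 mod 53 = 1. Thus (221|53) = 1.
(221/53) = 1, so 53 splits.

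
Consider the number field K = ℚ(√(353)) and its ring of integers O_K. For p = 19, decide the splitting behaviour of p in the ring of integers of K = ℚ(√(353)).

d = 353 ≡ 1 (mod 4), so O_K = ℤ[(1+√353)/2] and disc(K) = d = 353.
Since gcd(19, 353) = 1 the prime 19 does not ramify.
Compute (353/19) via Euler: 11^((19-1)/2) mod 19 = 1, so (353/19) = 1.
(353/19) = 1, so 19 splits.

p splits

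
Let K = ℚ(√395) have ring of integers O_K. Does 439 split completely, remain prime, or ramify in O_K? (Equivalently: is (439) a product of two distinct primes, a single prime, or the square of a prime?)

Since 395 ≢ 1 mod 4, the ring of integers is ℤ[√395] with discriminant 4·395 = 1580.
disc(K) = 1580 is not divisible by 439; 439 is unramified.
Legendre symbol by Euler's criterion: (395/439) ≡ 395^219 ≡ 438 (mod 439), i.e. (395/439) = -1.
(395/439) = -1, so 439 is inert.

inert — (439) stays prime in O_K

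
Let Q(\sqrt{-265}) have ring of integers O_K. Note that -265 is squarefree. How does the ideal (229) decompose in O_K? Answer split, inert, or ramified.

p splits

Since -265 ≢ 1 mod 4, the ring of integers is ℤ[√-265] with discriminant 4·(-265) = -1060.
229 ∤ -1060, so 229 is unramified.
Legendre symbol by Euler's criterion: (-265/229) ≡ (-265)^114 ≡ 1 (mod 229), i.e. (-265/229) = 1.
d is a quadratic residue mod p, hence 229 splits in O_K.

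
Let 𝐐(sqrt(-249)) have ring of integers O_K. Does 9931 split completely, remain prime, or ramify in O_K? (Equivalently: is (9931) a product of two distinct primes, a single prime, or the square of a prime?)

d = -249 ≡ 3 (mod 4), so O_K = ℤ[√-249] and disc(K) = 4d = -996.
disc(K) = -996 is not divisible by 9931; 9931 is unramified.
Legendre symbol by Euler's criterion: (-249/9931) ≡ (-249)^4965 ≡ 1 (mod 9931), i.e. (-249/9931) = 1.
Legendre symbol 1 ⇒ 9931 is split.

split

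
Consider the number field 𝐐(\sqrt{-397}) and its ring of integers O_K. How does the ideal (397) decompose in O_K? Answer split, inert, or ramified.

397 is ramified

d = -397 ≡ 3 (mod 4), so O_K = ℤ[√-397] and disc(K) = 4d = -1588.
disc(K) = -1588 = 397·(-4), so p = 397 is ramified.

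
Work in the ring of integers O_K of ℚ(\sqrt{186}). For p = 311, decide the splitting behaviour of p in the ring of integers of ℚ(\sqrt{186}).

311 remains inert

186 mod 4 = 2, hence disc K = 4·186 = 744 and O_K = ℤ[√186].
disc(K) = 744 is not divisible by 311; 311 is unramified.
Compute (186/311) via Euler: 186^((311-1)/2) mod 311 = 310, so (186/311) = -1.
d is a non-residue mod p, hence 311 remains inert in O_K.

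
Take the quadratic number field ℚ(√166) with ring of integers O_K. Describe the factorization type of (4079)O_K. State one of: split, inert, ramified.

inert

166 mod 4 = 2, hence disc K = 4·166 = 664 and O_K = ℤ[√166].
4079 ∤ 664, so 4079 is unramified.
(166/4079) = 166^2039 mod 4079 = 4078, giving Legendre symbol -1.
Legendre symbol -1 ⇒ 4079 is inert.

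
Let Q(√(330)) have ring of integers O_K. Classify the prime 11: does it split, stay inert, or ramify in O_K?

330 mod 4 = 2, hence disc K = 4·330 = 1320 and O_K = ℤ[√330].
disc(K) = 1320 = 11·120, so p = 11 is ramified.

ramified — (11) = 𝔭²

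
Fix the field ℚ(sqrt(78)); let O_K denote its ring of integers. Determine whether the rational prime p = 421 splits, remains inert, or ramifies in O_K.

d = 78 ≡ 2 (mod 4), so O_K = ℤ[√78] and disc(K) = 4d = 312.
421 ∤ 312, so 421 is unramified.
Euler's criterion: 78^210 mod 421 = 1. Thus (78|421) = 1.
Legendre symbol 1 ⇒ 421 is split.

splits completely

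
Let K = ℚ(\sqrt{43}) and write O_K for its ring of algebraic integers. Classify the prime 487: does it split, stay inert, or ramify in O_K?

inert — (487) stays prime in O_K

d = 43 ≡ 3 (mod 4), so O_K = ℤ[√43] and disc(K) = 4d = 172.
487 ∤ 172, so 487 is unramified.
Euler's criterion: 43^243 mod 487 = 486. Thus (43|487) = -1.
(43/487) = -1, so 487 is inert.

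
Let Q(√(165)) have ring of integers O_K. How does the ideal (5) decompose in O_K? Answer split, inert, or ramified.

d = 165 ≡ 1 (mod 4), so O_K = ℤ[(1+√165)/2] and disc(K) = d = 165.
5 divides disc(K) = 165, so 5 ramifies.

ramified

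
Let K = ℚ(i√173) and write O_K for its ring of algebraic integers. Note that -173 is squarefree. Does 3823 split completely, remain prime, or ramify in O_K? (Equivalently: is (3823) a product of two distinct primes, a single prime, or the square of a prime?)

splits completely

-173 mod 4 = 3, hence disc K = 4·(-173) = -692 and O_K = ℤ[√-173].
disc(K) = -692 is not divisible by 3823; 3823 is unramified.
Compute (-173/3823) via Euler: 3650^((3823-1)/2) mod 3823 = 1, so (-173/3823) = 1.
(-173/3823) = 1, so 3823 splits.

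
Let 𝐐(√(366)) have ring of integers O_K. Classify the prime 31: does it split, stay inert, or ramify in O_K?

p splits

366 mod 4 = 2, hence disc K = 4·366 = 1464 and O_K = ℤ[√366].
Since gcd(31, 1464) = 1 the prime 31 does not ramify.
Compute (366/31) via Euler: 25^((31-1)/2) mod 31 = 1, so (366/31) = 1.
Legendre symbol 1 ⇒ 31 is split.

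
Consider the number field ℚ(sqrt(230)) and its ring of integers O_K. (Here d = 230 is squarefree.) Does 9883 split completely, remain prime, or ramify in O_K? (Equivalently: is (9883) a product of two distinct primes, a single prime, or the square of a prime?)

Since 230 ≢ 1 mod 4, the ring of integers is ℤ[√230] with discriminant 4·230 = 920.
9883 ∤ 920, so 9883 is unramified.
Legendre symbol by Euler's criterion: (230/9883) ≡ 230^4941 ≡ 9882 (mod 9883), i.e. (230/9883) = -1.
(230/9883) = -1, so 9883 is inert.

inert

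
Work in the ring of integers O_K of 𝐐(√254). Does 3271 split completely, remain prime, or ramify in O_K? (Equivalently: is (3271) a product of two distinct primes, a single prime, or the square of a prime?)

3271 splits in O_K

Since 254 ≢ 1 mod 4, the ring of integers is ℤ[√254] with discriminant 4·254 = 1016.
3271 ∤ 1016, so 3271 is unramified.
Legendre symbol by Euler's criterion: (254/3271) ≡ 254^1635 ≡ 1 (mod 3271), i.e. (254/3271) = 1.
(254/3271) = 1, so 3271 splits.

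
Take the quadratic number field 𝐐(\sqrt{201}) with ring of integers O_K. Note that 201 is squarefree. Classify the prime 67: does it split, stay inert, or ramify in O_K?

d = 201 ≡ 1 (mod 4), so O_K = ℤ[(1+√201)/2] and disc(K) = d = 201.
disc(K) = 201 = 67·3, so p = 67 is ramified.

ramified — (67) = 𝔭²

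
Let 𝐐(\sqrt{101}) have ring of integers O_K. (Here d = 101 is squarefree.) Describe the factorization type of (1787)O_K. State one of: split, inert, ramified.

splits completely

Since 101 ≡ 1 mod 4, the ring of integers is ℤ[(1+√101)/2] with discriminant 101.
disc(K) = 101 is not divisible by 1787; 1787 is unramified.
Compute (101/1787) via Euler: 101^((1787-1)/2) mod 1787 = 1, so (101/1787) = 1.
d is a quadratic residue mod p, hence 1787 splits in O_K.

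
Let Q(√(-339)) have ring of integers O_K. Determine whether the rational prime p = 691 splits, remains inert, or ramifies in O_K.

split

Since -339 ≡ 1 mod 4, the ring of integers is ℤ[(1+√-339)/2] with discriminant -339.
691 ∤ -339, so 691 is unramified.
Legendre symbol by Euler's criterion: (-339/691) ≡ (-339)^345 ≡ 1 (mod 691), i.e. (-339/691) = 1.
d is a quadratic residue mod p, hence 691 splits in O_K.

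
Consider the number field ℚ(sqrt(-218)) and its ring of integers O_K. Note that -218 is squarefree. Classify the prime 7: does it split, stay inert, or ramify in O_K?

inert — (7) stays prime in O_K

-218 mod 4 = 2, hence disc K = 4·(-218) = -872 and O_K = ℤ[√-218].
Since gcd(7, -872) = 1 the prime 7 does not ramify.
(-218/7) = 6^3 mod 7 = 6, giving Legendre symbol -1.
(-218/7) = -1, so 7 is inert.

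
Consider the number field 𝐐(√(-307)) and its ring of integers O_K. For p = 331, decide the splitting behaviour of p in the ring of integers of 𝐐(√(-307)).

splits completely

-307 mod 4 = 1, hence disc K = -307 and O_K = ℤ[(1+√-307)/2].
331 ∤ -307, so 331 is unramified.
Euler's criterion: (-307)^165 mod 331 = 1. Thus (-307|331) = 1.
d is a quadratic residue mod p, hence 331 splits in O_K.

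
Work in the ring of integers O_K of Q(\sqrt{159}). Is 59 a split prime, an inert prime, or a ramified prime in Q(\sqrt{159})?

split — (59) = 𝔭₁𝔭₂ with 𝔭₁ ≠ 𝔭₂

d = 159 ≡ 3 (mod 4), so O_K = ℤ[√159] and disc(K) = 4d = 636.
disc(K) = 636 is not divisible by 59; 59 is unramified.
(159/59) = 41^29 mod 59 = 1, giving Legendre symbol 1.
d is a quadratic residue mod p, hence 59 splits in O_K.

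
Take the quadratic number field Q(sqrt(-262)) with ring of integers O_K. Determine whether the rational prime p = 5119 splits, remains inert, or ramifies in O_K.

d = -262 ≡ 2 (mod 4), so O_K = ℤ[√-262] and disc(K) = 4d = -1048.
5119 ∤ -1048, so 5119 is unramified.
(-262/5119) = 4857^2559 mod 5119 = 5118, giving Legendre symbol -1.
(-262/5119) = -1, so 5119 is inert.

5119 remains inert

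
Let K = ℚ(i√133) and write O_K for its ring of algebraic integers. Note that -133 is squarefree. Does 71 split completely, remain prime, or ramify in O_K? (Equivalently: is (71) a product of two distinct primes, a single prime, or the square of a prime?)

p splits

Since -133 ≢ 1 mod 4, the ring of integers is ℤ[√-133] with discriminant 4·(-133) = -532.
disc(K) = -532 is not divisible by 71; 71 is unramified.
Compute (-133/71) via Euler: 9^((71-1)/2) mod 71 = 1, so (-133/71) = 1.
Legendre symbol 1 ⇒ 71 is split.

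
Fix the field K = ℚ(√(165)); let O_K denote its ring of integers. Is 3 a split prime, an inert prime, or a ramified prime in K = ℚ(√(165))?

Since 165 ≡ 1 mod 4, the ring of integers is ℤ[(1+√165)/2] with discriminant 165.
3 divides disc(K) = 165, so 3 ramifies.

ramified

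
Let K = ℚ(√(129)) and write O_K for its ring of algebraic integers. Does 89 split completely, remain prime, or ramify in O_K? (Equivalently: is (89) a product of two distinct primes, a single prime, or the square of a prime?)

d = 129 ≡ 1 (mod 4), so O_K = ℤ[(1+√129)/2] and disc(K) = d = 129.
disc(K) = 129 is not divisible by 89; 89 is unramified.
Legendre symbol by Euler's criterion: (129/89) ≡ 129^44 ≡ 1 (mod 89), i.e. (129/89) = 1.
Legendre symbol 1 ⇒ 89 is split.

splits completely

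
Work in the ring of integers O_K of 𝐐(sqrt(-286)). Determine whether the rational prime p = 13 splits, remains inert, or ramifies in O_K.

Since -286 ≢ 1 mod 4, the ring of integers is ℤ[√-286] with discriminant 4·(-286) = -1144.
13 divides disc(K) = -1144, so 13 ramifies.

ramified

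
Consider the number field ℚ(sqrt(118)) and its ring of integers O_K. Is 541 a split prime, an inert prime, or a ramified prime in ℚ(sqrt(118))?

d = 118 ≡ 2 (mod 4), so O_K = ℤ[√118] and disc(K) = 4d = 472.
541 ∤ 472, so 541 is unramified.
Euler's criterion: 118^270 mod 541 = 1. Thus (118|541) = 1.
Legendre symbol 1 ⇒ 541 is split.

splits completely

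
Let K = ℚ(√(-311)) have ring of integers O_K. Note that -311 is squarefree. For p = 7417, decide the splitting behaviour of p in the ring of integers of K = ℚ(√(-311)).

inert

-311 mod 4 = 1, hence disc K = -311 and O_K = ℤ[(1+√-311)/2].
disc(K) = -311 is not divisible by 7417; 7417 is unramified.
Euler's criterion: (-311)^3708 mod 7417 = 7416. Thus (-311|7417) = -1.
Legendre symbol -1 ⇒ 7417 is inert.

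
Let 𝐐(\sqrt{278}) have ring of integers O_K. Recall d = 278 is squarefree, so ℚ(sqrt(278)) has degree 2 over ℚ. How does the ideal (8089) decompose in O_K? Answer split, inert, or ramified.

remains prime (inert)

278 mod 4 = 2, hence disc K = 4·278 = 1112 and O_K = ℤ[√278].
disc(K) = 1112 is not divisible by 8089; 8089 is unramified.
Legendre symbol by Euler's criterion: (278/8089) ≡ 278^4044 ≡ 8088 (mod 8089), i.e. (278/8089) = -1.
(278/8089) = -1, so 8089 is inert.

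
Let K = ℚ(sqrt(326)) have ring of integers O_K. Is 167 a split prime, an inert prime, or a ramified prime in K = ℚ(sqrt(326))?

inert — (167) stays prime in O_K

Since 326 ≢ 1 mod 4, the ring of integers is ℤ[√326] with discriminant 4·326 = 1304.
Since gcd(167, 1304) = 1 the prime 167 does not ramify.
Euler's criterion: 326^83 mod 167 = 166. Thus (326|167) = -1.
d is a non-residue mod p, hence 167 remains inert in O_K.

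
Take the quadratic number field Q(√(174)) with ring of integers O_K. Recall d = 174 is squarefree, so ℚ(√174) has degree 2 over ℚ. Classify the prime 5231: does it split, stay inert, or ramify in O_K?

remains prime (inert)

174 mod 4 = 2, hence disc K = 4·174 = 696 and O_K = ℤ[√174].
5231 ∤ 696, so 5231 is unramified.
(174/5231) = 174^2615 mod 5231 = 5230, giving Legendre symbol -1.
Legendre symbol -1 ⇒ 5231 is inert.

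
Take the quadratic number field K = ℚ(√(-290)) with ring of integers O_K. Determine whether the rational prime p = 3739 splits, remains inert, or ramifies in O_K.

-290 mod 4 = 2, hence disc K = 4·(-290) = -1160 and O_K = ℤ[√-290].
3739 ∤ -1160, so 3739 is unramified.
Compute (-290/3739) via Euler: 3449^((3739-1)/2) mod 3739 = 3738, so (-290/3739) = -1.
d is a non-residue mod p, hence 3739 remains inert in O_K.

3739 remains inert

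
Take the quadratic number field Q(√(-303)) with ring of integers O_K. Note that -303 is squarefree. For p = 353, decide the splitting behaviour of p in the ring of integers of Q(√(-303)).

Since -303 ≡ 1 mod 4, the ring of integers is ℤ[(1+√-303)/2] with discriminant -303.
Since gcd(353, -303) = 1 the prime 353 does not ramify.
Compute (-303/353) via Euler: 50^((353-1)/2) mod 353 = 1, so (-303/353) = 1.
d is a quadratic residue mod p, hence 353 splits in O_K.

splits completely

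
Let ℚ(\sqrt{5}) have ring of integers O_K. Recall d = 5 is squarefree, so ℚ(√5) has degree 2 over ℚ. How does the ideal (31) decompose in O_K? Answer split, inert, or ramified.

splits completely

d = 5 ≡ 1 (mod 4), so O_K = ℤ[(1+√5)/2] and disc(K) = d = 5.
disc(K) = 5 is not divisible by 31; 31 is unramified.
Compute (5/31) via Euler: 5^((31-1)/2) mod 31 = 1, so (5/31) = 1.
Legendre symbol 1 ⇒ 31 is split.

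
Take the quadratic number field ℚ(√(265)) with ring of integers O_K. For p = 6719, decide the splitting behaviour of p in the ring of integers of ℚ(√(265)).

remains prime (inert)

265 mod 4 = 1, hence disc K = 265 and O_K = ℤ[(1+√265)/2].
6719 ∤ 265, so 6719 is unramified.
Euler's criterion: 265^3359 mod 6719 = 6718. Thus (265|6719) = -1.
d is a non-residue mod p, hence 6719 remains inert in O_K.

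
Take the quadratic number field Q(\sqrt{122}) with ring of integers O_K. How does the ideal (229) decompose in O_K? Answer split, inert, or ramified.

229 remains inert

122 mod 4 = 2, hence disc K = 4·122 = 488 and O_K = ℤ[√122].
disc(K) = 488 is not divisible by 229; 229 is unramified.
Legendre symbol by Euler's criterion: (122/229) ≡ 122^114 ≡ 228 (mod 229), i.e. (122/229) = -1.
d is a non-residue mod p, hence 229 remains inert in O_K.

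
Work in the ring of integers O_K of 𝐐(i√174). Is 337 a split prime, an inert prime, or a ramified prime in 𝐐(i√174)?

p is inert

d = -174 ≡ 2 (mod 4), so O_K = ℤ[√-174] and disc(K) = 4d = -696.
337 ∤ -696, so 337 is unramified.
(-174/337) = 163^168 mod 337 = 336, giving Legendre symbol -1.
Legendre symbol -1 ⇒ 337 is inert.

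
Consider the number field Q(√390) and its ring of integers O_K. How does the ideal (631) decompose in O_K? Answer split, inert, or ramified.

split

d = 390 ≡ 2 (mod 4), so O_K = ℤ[√390] and disc(K) = 4d = 1560.
631 ∤ 1560, so 631 is unramified.
(390/631) = 390^315 mod 631 = 1, giving Legendre symbol 1.
d is a quadratic residue mod p, hence 631 splits in O_K.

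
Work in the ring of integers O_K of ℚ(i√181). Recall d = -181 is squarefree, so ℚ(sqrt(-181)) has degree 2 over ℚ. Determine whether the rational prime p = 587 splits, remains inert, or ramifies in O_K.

d = -181 ≡ 3 (mod 4), so O_K = ℤ[√-181] and disc(K) = 4d = -724.
587 ∤ -724, so 587 is unramified.
Compute (-181/587) via Euler: 406^((587-1)/2) mod 587 = 586, so (-181/587) = -1.
d is a non-residue mod p, hence 587 remains inert in O_K.

inert — (587) stays prime in O_K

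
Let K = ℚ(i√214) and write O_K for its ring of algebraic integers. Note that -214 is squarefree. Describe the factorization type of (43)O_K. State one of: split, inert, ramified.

splits completely

-214 mod 4 = 2, hence disc K = 4·(-214) = -856 and O_K = ℤ[√-214].
Since gcd(43, -856) = 1 the prime 43 does not ramify.
Compute (-214/43) via Euler: 1^((43-1)/2) mod 43 = 1, so (-214/43) = 1.
d is a quadratic residue mod p, hence 43 splits in O_K.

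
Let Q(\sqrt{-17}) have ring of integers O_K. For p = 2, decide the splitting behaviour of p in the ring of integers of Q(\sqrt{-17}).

ramified

d = -17 ≡ 3 (mod 4), so O_K = ℤ[√-17] and disc(K) = 4d = -68.
Ramification test: 2 | -68. The prime 2 ramifies in K.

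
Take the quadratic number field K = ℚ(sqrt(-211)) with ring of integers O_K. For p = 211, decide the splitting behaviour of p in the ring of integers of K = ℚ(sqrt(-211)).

-211 mod 4 = 1, hence disc K = -211 and O_K = ℤ[(1+√-211)/2].
211 divides disc(K) = -211, so 211 ramifies.

ramified — (211) = 𝔭²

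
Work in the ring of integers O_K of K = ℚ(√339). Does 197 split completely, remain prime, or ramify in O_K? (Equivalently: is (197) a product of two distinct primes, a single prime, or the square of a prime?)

339 mod 4 = 3, hence disc K = 4·339 = 1356 and O_K = ℤ[√339].
197 ∤ 1356, so 197 is unramified.
Euler's criterion: 339^98 mod 197 = 1. Thus (339|197) = 1.
d is a quadratic residue mod p, hence 197 splits in O_K.

197 splits in O_K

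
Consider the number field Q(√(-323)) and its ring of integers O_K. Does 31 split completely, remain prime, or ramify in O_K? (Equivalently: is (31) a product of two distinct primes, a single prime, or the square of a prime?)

p splits

d = -323 ≡ 1 (mod 4), so O_K = ℤ[(1+√-323)/2] and disc(K) = d = -323.
Since gcd(31, -323) = 1 the prime 31 does not ramify.
(-323/31) = 18^15 mod 31 = 1, giving Legendre symbol 1.
Legendre symbol 1 ⇒ 31 is split.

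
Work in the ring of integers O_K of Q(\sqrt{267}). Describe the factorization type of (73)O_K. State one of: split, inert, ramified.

p splits

Since 267 ≢ 1 mod 4, the ring of integers is ℤ[√267] with discriminant 4·267 = 1068.
73 ∤ 1068, so 73 is unramified.
Euler's criterion: 267^36 mod 73 = 1. Thus (267|73) = 1.
(267/73) = 1, so 73 splits.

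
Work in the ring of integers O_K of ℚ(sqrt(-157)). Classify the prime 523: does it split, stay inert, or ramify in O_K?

d = -157 ≡ 3 (mod 4), so O_K = ℤ[√-157] and disc(K) = 4d = -628.
disc(K) = -628 is not divisible by 523; 523 is unramified.
(-157/523) = 366^261 mod 523 = 522, giving Legendre symbol -1.
d is a non-residue mod p, hence 523 remains inert in O_K.

inert — (523) stays prime in O_K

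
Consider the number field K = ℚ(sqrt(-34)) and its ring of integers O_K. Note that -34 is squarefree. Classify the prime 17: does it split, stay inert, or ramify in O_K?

-34 mod 4 = 2, hence disc K = 4·(-34) = -136 and O_K = ℤ[√-34].
17 divides disc(K) = -136, so 17 ramifies.

ramified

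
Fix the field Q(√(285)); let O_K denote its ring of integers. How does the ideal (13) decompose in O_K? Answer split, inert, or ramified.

p splits

285 mod 4 = 1, hence disc K = 285 and O_K = ℤ[(1+√285)/2].
disc(K) = 285 is not divisible by 13; 13 is unramified.
(285/13) = 12^6 mod 13 = 1, giving Legendre symbol 1.
Legendre symbol 1 ⇒ 13 is split.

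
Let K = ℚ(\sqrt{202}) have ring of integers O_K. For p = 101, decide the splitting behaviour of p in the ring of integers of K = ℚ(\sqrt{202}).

d = 202 ≡ 2 (mod 4), so O_K = ℤ[√202] and disc(K) = 4d = 808.
101 divides disc(K) = 808, so 101 ramifies.

ramified — (101) = 𝔭²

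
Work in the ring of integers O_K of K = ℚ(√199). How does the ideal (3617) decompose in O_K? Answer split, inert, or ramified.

199 mod 4 = 3, hence disc K = 4·199 = 796 and O_K = ℤ[√199].
disc(K) = 796 is not divisible by 3617; 3617 is unramified.
(199/3617) = 199^1808 mod 3617 = 1, giving Legendre symbol 1.
d is a quadratic residue mod p, hence 3617 splits in O_K.

splits completely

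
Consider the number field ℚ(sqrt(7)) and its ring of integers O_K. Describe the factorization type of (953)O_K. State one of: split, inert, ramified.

split

d = 7 ≡ 3 (mod 4), so O_K = ℤ[√7] and disc(K) = 4d = 28.
Since gcd(953, 28) = 1 the prime 953 does not ramify.
Compute (7/953) via Euler: 7^((953-1)/2) mod 953 = 1, so (7/953) = 1.
(7/953) = 1, so 953 splits.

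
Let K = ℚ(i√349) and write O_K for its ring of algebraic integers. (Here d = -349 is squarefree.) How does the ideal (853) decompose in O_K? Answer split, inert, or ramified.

853 splits in O_K

Since -349 ≢ 1 mod 4, the ring of integers is ℤ[√-349] with discriminant 4·(-349) = -1396.
Since gcd(853, -1396) = 1 the prime 853 does not ramify.
Legendre symbol by Euler's criterion: (-349/853) ≡ (-349)^426 ≡ 1 (mod 853), i.e. (-349/853) = 1.
d is a quadratic residue mod p, hence 853 splits in O_K.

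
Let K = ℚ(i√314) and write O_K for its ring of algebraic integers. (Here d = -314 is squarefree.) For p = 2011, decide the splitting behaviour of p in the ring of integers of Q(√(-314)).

-314 mod 4 = 2, hence disc K = 4·(-314) = -1256 and O_K = ℤ[√-314].
2011 ∤ -1256, so 2011 is unramified.
Legendre symbol by Euler's criterion: (-314/2011) ≡ (-314)^1005 ≡ 1 (mod 2011), i.e. (-314/2011) = 1.
d is a quadratic residue mod p, hence 2011 splits in O_K.

splits completely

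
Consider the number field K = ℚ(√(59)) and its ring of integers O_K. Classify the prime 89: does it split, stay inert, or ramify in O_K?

d = 59 ≡ 3 (mod 4), so O_K = ℤ[√59] and disc(K) = 4d = 236.
disc(K) = 236 is not divisible by 89; 89 is unramified.
(59/89) = 59^44 mod 89 = 88, giving Legendre symbol -1.
Legendre symbol -1 ⇒ 89 is inert.

p is inert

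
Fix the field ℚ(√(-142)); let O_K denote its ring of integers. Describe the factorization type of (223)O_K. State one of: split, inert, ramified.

Since -142 ≢ 1 mod 4, the ring of integers is ℤ[√-142] with discriminant 4·(-142) = -568.
223 ∤ -568, so 223 is unramified.
(-142/223) = 81^111 mod 223 = 1, giving Legendre symbol 1.
(-142/223) = 1, so 223 splits.

223 splits in O_K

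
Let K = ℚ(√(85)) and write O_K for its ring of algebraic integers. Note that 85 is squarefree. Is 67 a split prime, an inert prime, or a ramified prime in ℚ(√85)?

Since 85 ≡ 1 mod 4, the ring of integers is ℤ[(1+√85)/2] with discriminant 85.
Since gcd(67, 85) = 1 the prime 67 does not ramify.
Compute (85/67) via Euler: 18^((67-1)/2) mod 67 = 66, so (85/67) = -1.
Legendre symbol -1 ⇒ 67 is inert.

inert — (67) stays prime in O_K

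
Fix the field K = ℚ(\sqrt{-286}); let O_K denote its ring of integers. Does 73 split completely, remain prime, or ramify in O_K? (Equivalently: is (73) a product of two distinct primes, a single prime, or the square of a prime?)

-286 mod 4 = 2, hence disc K = 4·(-286) = -1144 and O_K = ℤ[√-286].
disc(K) = -1144 is not divisible by 73; 73 is unramified.
(-286/73) = 6^36 mod 73 = 1, giving Legendre symbol 1.
d is a quadratic residue mod p, hence 73 splits in O_K.

splits completely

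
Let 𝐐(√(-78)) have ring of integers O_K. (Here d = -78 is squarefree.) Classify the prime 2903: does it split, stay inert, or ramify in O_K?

inert

-78 mod 4 = 2, hence disc K = 4·(-78) = -312 and O_K = ℤ[√-78].
disc(K) = -312 is not divisible by 2903; 2903 is unramified.
(-78/2903) = 2825^1451 mod 2903 = 2902, giving Legendre symbol -1.
(-78/2903) = -1, so 2903 is inert.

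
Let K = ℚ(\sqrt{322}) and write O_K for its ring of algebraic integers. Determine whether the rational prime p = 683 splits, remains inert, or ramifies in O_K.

p is inert

322 mod 4 = 2, hence disc K = 4·322 = 1288 and O_K = ℤ[√322].
Since gcd(683, 1288) = 1 the prime 683 does not ramify.
Euler's criterion: 322^341 mod 683 = 682. Thus (322|683) = -1.
Legendre symbol -1 ⇒ 683 is inert.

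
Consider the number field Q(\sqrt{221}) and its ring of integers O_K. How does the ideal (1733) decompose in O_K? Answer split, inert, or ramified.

Since 221 ≡ 1 mod 4, the ring of integers is ℤ[(1+√221)/2] with discriminant 221.
1733 ∤ 221, so 1733 is unramified.
Compute (221/1733) via Euler: 221^((1733-1)/2) mod 1733 = 1, so (221/1733) = 1.
(221/1733) = 1, so 1733 splits.

1733 splits in O_K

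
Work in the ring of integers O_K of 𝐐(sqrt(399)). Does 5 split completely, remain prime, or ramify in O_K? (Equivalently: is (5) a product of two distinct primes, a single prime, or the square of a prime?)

399 mod 4 = 3, hence disc K = 4·399 = 1596 and O_K = ℤ[√399].
disc(K) = 1596 is not divisible by 5; 5 is unramified.
(399/5) = 4^2 mod 5 = 1, giving Legendre symbol 1.
(399/5) = 1, so 5 splits.

splits completely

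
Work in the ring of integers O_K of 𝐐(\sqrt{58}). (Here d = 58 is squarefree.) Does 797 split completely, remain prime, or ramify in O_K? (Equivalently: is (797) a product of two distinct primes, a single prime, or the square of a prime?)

d = 58 ≡ 2 (mod 4), so O_K = ℤ[√58] and disc(K) = 4d = 232.
disc(K) = 232 is not divisible by 797; 797 is unramified.
Legendre symbol by Euler's criterion: (58/797) ≡ 58^398 ≡ 1 (mod 797), i.e. (58/797) = 1.
d is a quadratic residue mod p, hence 797 splits in O_K.

split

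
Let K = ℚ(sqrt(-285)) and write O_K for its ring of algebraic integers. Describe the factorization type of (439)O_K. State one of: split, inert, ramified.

split

-285 mod 4 = 3, hence disc K = 4·(-285) = -1140 and O_K = ℤ[√-285].
disc(K) = -1140 is not divisible by 439; 439 is unramified.
Euler's criterion: (-285)^219 mod 439 = 1. Thus (-285|439) = 1.
Legendre symbol 1 ⇒ 439 is split.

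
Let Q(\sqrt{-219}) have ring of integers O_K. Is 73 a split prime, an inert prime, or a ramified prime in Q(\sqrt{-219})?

-219 mod 4 = 1, hence disc K = -219 and O_K = ℤ[(1+√-219)/2].
Ramification test: 73 | -219. The prime 73 ramifies in K.

p ramifies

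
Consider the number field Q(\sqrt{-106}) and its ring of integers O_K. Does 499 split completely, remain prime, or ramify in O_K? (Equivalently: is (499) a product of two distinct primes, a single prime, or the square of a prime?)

-106 mod 4 = 2, hence disc K = 4·(-106) = -424 and O_K = ℤ[√-106].
Since gcd(499, -424) = 1 the prime 499 does not ramify.
Legendre symbol by Euler's criterion: (-106/499) ≡ (-106)^249 ≡ 498 (mod 499), i.e. (-106/499) = -1.
(-106/499) = -1, so 499 is inert.

499 remains inert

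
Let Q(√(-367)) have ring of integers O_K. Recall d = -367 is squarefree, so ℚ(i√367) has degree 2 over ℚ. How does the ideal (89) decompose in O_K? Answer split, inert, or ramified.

89 splits in O_K

-367 mod 4 = 1, hence disc K = -367 and O_K = ℤ[(1+√-367)/2].
Since gcd(89, -367) = 1 the prime 89 does not ramify.
Legendre symbol by Euler's criterion: (-367/89) ≡ (-367)^44 ≡ 1 (mod 89), i.e. (-367/89) = 1.
d is a quadratic residue mod p, hence 89 splits in O_K.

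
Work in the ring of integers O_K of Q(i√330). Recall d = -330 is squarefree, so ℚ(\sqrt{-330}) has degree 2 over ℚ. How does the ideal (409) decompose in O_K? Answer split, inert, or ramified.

inert — (409) stays prime in O_K

Since -330 ≢ 1 mod 4, the ring of integers is ℤ[√-330] with discriminant 4·(-330) = -1320.
Since gcd(409, -1320) = 1 the prime 409 does not ramify.
Legendre symbol by Euler's criterion: (-330/409) ≡ (-330)^204 ≡ 408 (mod 409), i.e. (-330/409) = -1.
d is a non-residue mod p, hence 409 remains inert in O_K.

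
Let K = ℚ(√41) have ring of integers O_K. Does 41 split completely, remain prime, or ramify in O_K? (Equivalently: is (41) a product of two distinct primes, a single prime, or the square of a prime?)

ramified — (41) = 𝔭²

41 mod 4 = 1, hence disc K = 41 and O_K = ℤ[(1+√41)/2].
Ramification test: 41 | 41. The prime 41 ramifies in K.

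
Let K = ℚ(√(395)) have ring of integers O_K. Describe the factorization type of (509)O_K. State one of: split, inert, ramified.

p is inert

d = 395 ≡ 3 (mod 4), so O_K = ℤ[√395] and disc(K) = 4d = 1580.
509 ∤ 1580, so 509 is unramified.
(395/509) = 395^254 mod 509 = 508, giving Legendre symbol -1.
(395/509) = -1, so 509 is inert.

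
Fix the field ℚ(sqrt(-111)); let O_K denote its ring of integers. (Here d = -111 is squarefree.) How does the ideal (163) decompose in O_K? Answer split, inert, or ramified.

Since -111 ≡ 1 mod 4, the ring of integers is ℤ[(1+√-111)/2] with discriminant -111.
Since gcd(163, -111) = 1 the prime 163 does not ramify.
(-111/163) = 52^81 mod 163 = 162, giving Legendre symbol -1.
d is a non-residue mod p, hence 163 remains inert in O_K.

inert — (163) stays prime in O_K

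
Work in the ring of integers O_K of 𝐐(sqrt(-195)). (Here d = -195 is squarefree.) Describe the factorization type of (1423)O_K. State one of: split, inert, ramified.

d = -195 ≡ 1 (mod 4), so O_K = ℤ[(1+√-195)/2] and disc(K) = d = -195.
1423 ∤ -195, so 1423 is unramified.
Compute (-195/1423) via Euler: 1228^((1423-1)/2) mod 1423 = 1, so (-195/1423) = 1.
d is a quadratic residue mod p, hence 1423 splits in O_K.

1423 splits in O_K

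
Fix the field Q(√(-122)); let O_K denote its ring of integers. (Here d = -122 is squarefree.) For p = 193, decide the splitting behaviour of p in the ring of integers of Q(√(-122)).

inert — (193) stays prime in O_K

Since -122 ≢ 1 mod 4, the ring of integers is ℤ[√-122] with discriminant 4·(-122) = -488.
Since gcd(193, -488) = 1 the prime 193 does not ramify.
Euler's criterion: (-122)^96 mod 193 = 192. Thus (-122|193) = -1.
Legendre symbol -1 ⇒ 193 is inert.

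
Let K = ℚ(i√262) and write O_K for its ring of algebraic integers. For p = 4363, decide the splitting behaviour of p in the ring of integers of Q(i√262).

split

-262 mod 4 = 2, hence disc K = 4·(-262) = -1048 and O_K = ℤ[√-262].
4363 ∤ -1048, so 4363 is unramified.
Legendre symbol by Euler's criterion: (-262/4363) ≡ (-262)^2181 ≡ 1 (mod 4363), i.e. (-262/4363) = 1.
(-262/4363) = 1, so 4363 splits.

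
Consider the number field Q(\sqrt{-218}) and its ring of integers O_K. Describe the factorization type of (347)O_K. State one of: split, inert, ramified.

Since -218 ≢ 1 mod 4, the ring of integers is ℤ[√-218] with discriminant 4·(-218) = -872.
disc(K) = -872 is not divisible by 347; 347 is unramified.
Legendre symbol by Euler's criterion: (-218/347) ≡ (-218)^173 ≡ 1 (mod 347), i.e. (-218/347) = 1.
(-218/347) = 1, so 347 splits.

split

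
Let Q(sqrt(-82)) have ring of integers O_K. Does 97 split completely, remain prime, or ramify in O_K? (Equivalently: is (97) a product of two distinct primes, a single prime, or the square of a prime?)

-82 mod 4 = 2, hence disc K = 4·(-82) = -328 and O_K = ℤ[√-82].
97 ∤ -328, so 97 is unramified.
(-82/97) = 15^48 mod 97 = 96, giving Legendre symbol -1.
d is a non-residue mod p, hence 97 remains inert in O_K.

remains prime (inert)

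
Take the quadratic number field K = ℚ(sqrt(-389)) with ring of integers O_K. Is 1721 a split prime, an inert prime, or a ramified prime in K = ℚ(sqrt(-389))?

inert

Since -389 ≢ 1 mod 4, the ring of integers is ℤ[√-389] with discriminant 4·(-389) = -1556.
1721 ∤ -1556, so 1721 is unramified.
Compute (-389/1721) via Euler: 1332^((1721-1)/2) mod 1721 = 1720, so (-389/1721) = -1.
(-389/1721) = -1, so 1721 is inert.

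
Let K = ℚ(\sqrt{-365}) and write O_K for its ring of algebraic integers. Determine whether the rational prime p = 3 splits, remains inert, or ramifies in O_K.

split — (3) = 𝔭₁𝔭₂ with 𝔭₁ ≠ 𝔭₂

d = -365 ≡ 3 (mod 4), so O_K = ℤ[√-365] and disc(K) = 4d = -1460.
disc(K) = -1460 is not divisible by 3; 3 is unramified.
Compute (-365/3) via Euler: 1^((3-1)/2) mod 3 = 1, so (-365/3) = 1.
Legendre symbol 1 ⇒ 3 is split.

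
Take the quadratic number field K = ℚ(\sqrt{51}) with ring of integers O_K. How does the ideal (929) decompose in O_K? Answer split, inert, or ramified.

929 splits in O_K

d = 51 ≡ 3 (mod 4), so O_K = ℤ[√51] and disc(K) = 4d = 204.
929 ∤ 204, so 929 is unramified.
(51/929) = 51^464 mod 929 = 1, giving Legendre symbol 1.
(51/929) = 1, so 929 splits.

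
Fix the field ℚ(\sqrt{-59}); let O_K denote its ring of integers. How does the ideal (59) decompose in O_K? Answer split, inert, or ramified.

ramified

d = -59 ≡ 1 (mod 4), so O_K = ℤ[(1+√-59)/2] and disc(K) = d = -59.
59 divides disc(K) = -59, so 59 ramifies.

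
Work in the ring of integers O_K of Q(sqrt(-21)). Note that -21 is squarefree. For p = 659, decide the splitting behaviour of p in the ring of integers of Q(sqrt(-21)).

659 splits in O_K

-21 mod 4 = 3, hence disc K = 4·(-21) = -84 and O_K = ℤ[√-21].
Since gcd(659, -84) = 1 the prime 659 does not ramify.
Legendre symbol by Euler's criterion: (-21/659) ≡ (-21)^329 ≡ 1 (mod 659), i.e. (-21/659) = 1.
d is a quadratic residue mod p, hence 659 splits in O_K.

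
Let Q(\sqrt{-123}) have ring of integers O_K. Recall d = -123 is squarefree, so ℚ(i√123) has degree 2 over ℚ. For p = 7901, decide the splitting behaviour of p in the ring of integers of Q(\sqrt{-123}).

-123 mod 4 = 1, hence disc K = -123 and O_K = ℤ[(1+√-123)/2].
7901 ∤ -123, so 7901 is unramified.
(-123/7901) = 7778^3950 mod 7901 = 1, giving Legendre symbol 1.
(-123/7901) = 1, so 7901 splits.

7901 splits in O_K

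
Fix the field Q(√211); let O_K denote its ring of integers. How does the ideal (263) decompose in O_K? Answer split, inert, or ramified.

d = 211 ≡ 3 (mod 4), so O_K = ℤ[√211] and disc(K) = 4d = 844.
263 ∤ 844, so 263 is unramified.
(211/263) = 211^131 mod 263 = 262, giving Legendre symbol -1.
Legendre symbol -1 ⇒ 263 is inert.

263 remains inert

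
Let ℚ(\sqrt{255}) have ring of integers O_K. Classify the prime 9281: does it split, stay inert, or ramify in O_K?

p is inert

Since 255 ≢ 1 mod 4, the ring of integers is ℤ[√255] with discriminant 4·255 = 1020.
disc(K) = 1020 is not divisible by 9281; 9281 is unramified.
Compute (255/9281) via Euler: 255^((9281-1)/2) mod 9281 = 9280, so (255/9281) = -1.
(255/9281) = -1, so 9281 is inert.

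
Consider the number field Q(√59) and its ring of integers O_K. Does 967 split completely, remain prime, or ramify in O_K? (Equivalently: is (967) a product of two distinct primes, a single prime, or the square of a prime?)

split — (967) = 𝔭₁𝔭₂ with 𝔭₁ ≠ 𝔭₂

Since 59 ≢ 1 mod 4, the ring of integers is ℤ[√59] with discriminant 4·59 = 236.
Since gcd(967, 236) = 1 the prime 967 does not ramify.
Compute (59/967) via Euler: 59^((967-1)/2) mod 967 = 1, so (59/967) = 1.
(59/967) = 1, so 967 splits.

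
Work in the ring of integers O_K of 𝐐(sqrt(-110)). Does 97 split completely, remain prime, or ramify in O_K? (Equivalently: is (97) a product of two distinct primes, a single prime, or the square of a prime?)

-110 mod 4 = 2, hence disc K = 4·(-110) = -440 and O_K = ℤ[√-110].
disc(K) = -440 is not divisible by 97; 97 is unramified.
Legendre symbol by Euler's criterion: (-110/97) ≡ (-110)^48 ≡ 96 (mod 97), i.e. (-110/97) = -1.
d is a non-residue mod p, hence 97 remains inert in O_K.

remains prime (inert)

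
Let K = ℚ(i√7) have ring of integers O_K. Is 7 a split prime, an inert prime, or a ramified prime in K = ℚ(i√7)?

Since -7 ≡ 1 mod 4, the ring of integers is ℤ[(1+√-7)/2] with discriminant -7.
7 divides disc(K) = -7, so 7 ramifies.

ramified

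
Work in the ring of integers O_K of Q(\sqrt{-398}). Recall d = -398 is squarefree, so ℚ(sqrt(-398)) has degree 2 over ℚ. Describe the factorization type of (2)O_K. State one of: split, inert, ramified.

Since -398 ≢ 1 mod 4, the ring of integers is ℤ[√-398] with discriminant 4·(-398) = -1592.
Ramification test: 2 | -1592. The prime 2 ramifies in K.

p ramifies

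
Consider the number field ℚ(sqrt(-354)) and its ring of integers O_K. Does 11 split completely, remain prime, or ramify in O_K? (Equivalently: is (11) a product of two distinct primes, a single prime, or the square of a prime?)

d = -354 ≡ 2 (mod 4), so O_K = ℤ[√-354] and disc(K) = 4d = -1416.
Since gcd(11, -1416) = 1 the prime 11 does not ramify.
Legendre symbol by Euler's criterion: (-354/11) ≡ (-354)^5 ≡ 1 (mod 11), i.e. (-354/11) = 1.
Legendre symbol 1 ⇒ 11 is split.

p splits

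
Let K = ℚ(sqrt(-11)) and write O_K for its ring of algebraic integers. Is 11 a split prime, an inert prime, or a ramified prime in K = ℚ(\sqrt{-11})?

ramified

d = -11 ≡ 1 (mod 4), so O_K = ℤ[(1+√-11)/2] and disc(K) = d = -11.
disc(K) = -11 = 11·(-1), so p = 11 is ramified.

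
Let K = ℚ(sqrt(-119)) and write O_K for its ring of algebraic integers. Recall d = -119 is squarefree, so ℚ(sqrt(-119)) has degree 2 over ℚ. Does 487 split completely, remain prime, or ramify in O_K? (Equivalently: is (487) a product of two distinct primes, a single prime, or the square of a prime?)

d = -119 ≡ 1 (mod 4), so O_K = ℤ[(1+√-119)/2] and disc(K) = d = -119.
Since gcd(487, -119) = 1 the prime 487 does not ramify.
Compute (-119/487) via Euler: 368^((487-1)/2) mod 487 = 486, so (-119/487) = -1.
(-119/487) = -1, so 487 is inert.

inert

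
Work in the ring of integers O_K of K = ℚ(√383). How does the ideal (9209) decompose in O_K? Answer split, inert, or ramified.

Since 383 ≢ 1 mod 4, the ring of integers is ℤ[√383] with discriminant 4·383 = 1532.
Since gcd(9209, 1532) = 1 the prime 9209 does not ramify.
Euler's criterion: 383^4604 mod 9209 = 1. Thus (383|9209) = 1.
(383/9209) = 1, so 9209 splits.

p splits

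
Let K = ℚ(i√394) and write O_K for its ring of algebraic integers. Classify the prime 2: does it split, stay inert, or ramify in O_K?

ramified — (2) = 𝔭²

-394 mod 4 = 2, hence disc K = 4·(-394) = -1576 and O_K = ℤ[√-394].
disc(K) = -1576 = 2·(-788), so p = 2 is ramified.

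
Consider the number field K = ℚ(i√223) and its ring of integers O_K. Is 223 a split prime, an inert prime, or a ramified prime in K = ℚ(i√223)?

Since -223 ≡ 1 mod 4, the ring of integers is ℤ[(1+√-223)/2] with discriminant -223.
223 divides disc(K) = -223, so 223 ramifies.

ramified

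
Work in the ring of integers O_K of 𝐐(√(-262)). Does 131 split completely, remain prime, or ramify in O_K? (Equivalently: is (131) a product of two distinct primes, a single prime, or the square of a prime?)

d = -262 ≡ 2 (mod 4), so O_K = ℤ[√-262] and disc(K) = 4d = -1048.
disc(K) = -1048 = 131·(-8), so p = 131 is ramified.

ramified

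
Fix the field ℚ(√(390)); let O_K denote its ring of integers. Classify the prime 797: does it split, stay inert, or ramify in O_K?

Since 390 ≢ 1 mod 4, the ring of integers is ℤ[√390] with discriminant 4·390 = 1560.
Since gcd(797, 1560) = 1 the prime 797 does not ramify.
Compute (390/797) via Euler: 390^((797-1)/2) mod 797 = 796, so (390/797) = -1.
d is a non-residue mod p, hence 797 remains inert in O_K.

inert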